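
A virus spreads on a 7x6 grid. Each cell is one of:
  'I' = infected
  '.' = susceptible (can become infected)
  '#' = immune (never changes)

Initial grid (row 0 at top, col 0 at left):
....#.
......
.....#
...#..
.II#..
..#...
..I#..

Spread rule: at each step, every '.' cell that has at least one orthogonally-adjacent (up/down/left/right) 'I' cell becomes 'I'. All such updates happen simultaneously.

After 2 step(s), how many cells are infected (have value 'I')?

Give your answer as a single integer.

Answer: 13

Derivation:
Step 0 (initial): 3 infected
Step 1: +5 new -> 8 infected
Step 2: +5 new -> 13 infected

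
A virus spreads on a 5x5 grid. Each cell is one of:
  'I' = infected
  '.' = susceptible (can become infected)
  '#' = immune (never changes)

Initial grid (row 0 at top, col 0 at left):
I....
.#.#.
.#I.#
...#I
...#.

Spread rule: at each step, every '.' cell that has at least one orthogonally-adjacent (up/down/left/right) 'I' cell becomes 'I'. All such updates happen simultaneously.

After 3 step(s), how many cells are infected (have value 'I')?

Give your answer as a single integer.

Answer: 16

Derivation:
Step 0 (initial): 3 infected
Step 1: +6 new -> 9 infected
Step 2: +4 new -> 13 infected
Step 3: +3 new -> 16 infected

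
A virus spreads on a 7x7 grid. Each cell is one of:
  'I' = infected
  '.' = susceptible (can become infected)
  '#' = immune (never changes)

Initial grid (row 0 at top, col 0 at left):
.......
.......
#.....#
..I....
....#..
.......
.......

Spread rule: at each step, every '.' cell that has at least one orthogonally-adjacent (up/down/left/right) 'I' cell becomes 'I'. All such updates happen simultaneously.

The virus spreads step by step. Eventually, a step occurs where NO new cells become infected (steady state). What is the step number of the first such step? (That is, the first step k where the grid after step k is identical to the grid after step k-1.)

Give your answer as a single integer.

Answer: 8

Derivation:
Step 0 (initial): 1 infected
Step 1: +4 new -> 5 infected
Step 2: +8 new -> 13 infected
Step 3: +9 new -> 22 infected
Step 4: +11 new -> 33 infected
Step 5: +7 new -> 40 infected
Step 6: +4 new -> 44 infected
Step 7: +2 new -> 46 infected
Step 8: +0 new -> 46 infected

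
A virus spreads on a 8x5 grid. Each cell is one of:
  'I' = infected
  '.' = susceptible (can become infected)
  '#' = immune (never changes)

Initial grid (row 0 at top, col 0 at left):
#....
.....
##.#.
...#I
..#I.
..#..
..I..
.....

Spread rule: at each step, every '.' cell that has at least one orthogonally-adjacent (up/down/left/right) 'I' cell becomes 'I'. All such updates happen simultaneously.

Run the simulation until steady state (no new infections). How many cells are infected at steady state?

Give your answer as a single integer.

Step 0 (initial): 3 infected
Step 1: +6 new -> 9 infected
Step 2: +7 new -> 16 infected
Step 3: +6 new -> 22 infected
Step 4: +4 new -> 26 infected
Step 5: +5 new -> 31 infected
Step 6: +2 new -> 33 infected
Step 7: +0 new -> 33 infected

Answer: 33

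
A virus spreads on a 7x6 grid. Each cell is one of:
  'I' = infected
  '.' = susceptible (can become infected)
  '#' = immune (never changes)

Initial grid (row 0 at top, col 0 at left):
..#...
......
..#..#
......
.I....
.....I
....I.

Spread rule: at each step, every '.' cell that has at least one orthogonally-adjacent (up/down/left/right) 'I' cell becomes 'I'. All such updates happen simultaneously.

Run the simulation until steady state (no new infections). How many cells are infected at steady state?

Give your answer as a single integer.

Answer: 39

Derivation:
Step 0 (initial): 3 infected
Step 1: +8 new -> 11 infected
Step 2: +11 new -> 22 infected
Step 3: +5 new -> 27 infected
Step 4: +5 new -> 32 infected
Step 5: +3 new -> 35 infected
Step 6: +3 new -> 38 infected
Step 7: +1 new -> 39 infected
Step 8: +0 new -> 39 infected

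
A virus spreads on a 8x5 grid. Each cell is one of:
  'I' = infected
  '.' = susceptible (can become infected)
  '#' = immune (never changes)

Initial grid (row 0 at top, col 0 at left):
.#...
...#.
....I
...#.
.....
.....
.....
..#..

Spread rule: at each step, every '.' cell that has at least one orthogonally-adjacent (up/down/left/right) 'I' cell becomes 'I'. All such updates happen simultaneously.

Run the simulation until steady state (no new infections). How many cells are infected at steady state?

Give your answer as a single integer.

Answer: 36

Derivation:
Step 0 (initial): 1 infected
Step 1: +3 new -> 4 infected
Step 2: +3 new -> 7 infected
Step 3: +6 new -> 13 infected
Step 4: +7 new -> 20 infected
Step 5: +6 new -> 26 infected
Step 6: +5 new -> 31 infected
Step 7: +2 new -> 33 infected
Step 8: +2 new -> 35 infected
Step 9: +1 new -> 36 infected
Step 10: +0 new -> 36 infected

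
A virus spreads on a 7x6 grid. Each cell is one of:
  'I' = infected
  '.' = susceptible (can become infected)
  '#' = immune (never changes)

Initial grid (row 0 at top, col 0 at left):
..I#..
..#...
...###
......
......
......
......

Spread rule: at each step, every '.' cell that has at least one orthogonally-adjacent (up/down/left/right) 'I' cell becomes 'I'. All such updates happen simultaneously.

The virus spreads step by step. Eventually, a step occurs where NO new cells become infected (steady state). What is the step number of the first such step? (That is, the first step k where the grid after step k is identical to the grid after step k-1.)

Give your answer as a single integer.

Step 0 (initial): 1 infected
Step 1: +1 new -> 2 infected
Step 2: +2 new -> 4 infected
Step 3: +2 new -> 6 infected
Step 4: +3 new -> 9 infected
Step 5: +3 new -> 12 infected
Step 6: +4 new -> 16 infected
Step 7: +5 new -> 21 infected
Step 8: +5 new -> 26 infected
Step 9: +3 new -> 29 infected
Step 10: +2 new -> 31 infected
Step 11: +1 new -> 32 infected
Step 12: +0 new -> 32 infected

Answer: 12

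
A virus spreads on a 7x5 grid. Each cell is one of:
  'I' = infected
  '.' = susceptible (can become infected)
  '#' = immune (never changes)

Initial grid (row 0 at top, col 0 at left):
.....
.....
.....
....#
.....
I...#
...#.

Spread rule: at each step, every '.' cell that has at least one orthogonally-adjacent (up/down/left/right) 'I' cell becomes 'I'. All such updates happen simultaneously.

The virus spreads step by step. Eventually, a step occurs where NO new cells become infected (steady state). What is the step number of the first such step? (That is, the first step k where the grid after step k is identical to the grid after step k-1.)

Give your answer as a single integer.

Step 0 (initial): 1 infected
Step 1: +3 new -> 4 infected
Step 2: +4 new -> 8 infected
Step 3: +5 new -> 13 infected
Step 4: +4 new -> 17 infected
Step 5: +5 new -> 22 infected
Step 6: +3 new -> 25 infected
Step 7: +3 new -> 28 infected
Step 8: +2 new -> 30 infected
Step 9: +1 new -> 31 infected
Step 10: +0 new -> 31 infected

Answer: 10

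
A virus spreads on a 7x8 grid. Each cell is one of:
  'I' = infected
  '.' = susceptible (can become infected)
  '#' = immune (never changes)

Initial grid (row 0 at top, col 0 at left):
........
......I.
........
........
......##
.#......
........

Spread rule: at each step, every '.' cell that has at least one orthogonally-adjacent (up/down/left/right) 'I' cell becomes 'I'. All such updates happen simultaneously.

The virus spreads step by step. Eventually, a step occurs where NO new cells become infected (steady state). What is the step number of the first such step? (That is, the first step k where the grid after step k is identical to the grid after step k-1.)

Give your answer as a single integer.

Step 0 (initial): 1 infected
Step 1: +4 new -> 5 infected
Step 2: +6 new -> 11 infected
Step 3: +5 new -> 16 infected
Step 4: +5 new -> 21 infected
Step 5: +6 new -> 27 infected
Step 6: +8 new -> 35 infected
Step 7: +8 new -> 43 infected
Step 8: +5 new -> 48 infected
Step 9: +2 new -> 50 infected
Step 10: +2 new -> 52 infected
Step 11: +1 new -> 53 infected
Step 12: +0 new -> 53 infected

Answer: 12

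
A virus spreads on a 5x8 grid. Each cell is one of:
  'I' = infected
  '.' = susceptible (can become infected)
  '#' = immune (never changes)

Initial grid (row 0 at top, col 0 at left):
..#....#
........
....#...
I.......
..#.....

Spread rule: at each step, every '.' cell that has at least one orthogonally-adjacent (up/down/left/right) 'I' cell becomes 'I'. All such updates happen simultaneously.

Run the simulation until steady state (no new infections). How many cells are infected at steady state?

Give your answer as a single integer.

Step 0 (initial): 1 infected
Step 1: +3 new -> 4 infected
Step 2: +4 new -> 8 infected
Step 3: +4 new -> 12 infected
Step 4: +5 new -> 17 infected
Step 5: +3 new -> 20 infected
Step 6: +5 new -> 25 infected
Step 7: +5 new -> 30 infected
Step 8: +4 new -> 34 infected
Step 9: +2 new -> 36 infected
Step 10: +0 new -> 36 infected

Answer: 36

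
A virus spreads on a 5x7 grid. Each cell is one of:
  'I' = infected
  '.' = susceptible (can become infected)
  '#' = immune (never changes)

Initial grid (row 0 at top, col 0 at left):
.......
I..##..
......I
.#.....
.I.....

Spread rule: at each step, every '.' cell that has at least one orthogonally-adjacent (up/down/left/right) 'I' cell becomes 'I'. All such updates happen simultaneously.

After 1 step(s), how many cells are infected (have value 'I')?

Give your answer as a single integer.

Step 0 (initial): 3 infected
Step 1: +8 new -> 11 infected

Answer: 11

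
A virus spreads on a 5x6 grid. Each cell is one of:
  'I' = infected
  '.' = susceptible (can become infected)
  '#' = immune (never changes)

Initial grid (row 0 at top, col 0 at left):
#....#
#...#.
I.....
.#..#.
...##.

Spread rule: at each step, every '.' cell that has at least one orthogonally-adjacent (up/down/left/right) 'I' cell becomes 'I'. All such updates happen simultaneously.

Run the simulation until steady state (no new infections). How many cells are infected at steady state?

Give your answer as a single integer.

Answer: 22

Derivation:
Step 0 (initial): 1 infected
Step 1: +2 new -> 3 infected
Step 2: +3 new -> 6 infected
Step 3: +5 new -> 11 infected
Step 4: +5 new -> 16 infected
Step 5: +2 new -> 18 infected
Step 6: +3 new -> 21 infected
Step 7: +1 new -> 22 infected
Step 8: +0 new -> 22 infected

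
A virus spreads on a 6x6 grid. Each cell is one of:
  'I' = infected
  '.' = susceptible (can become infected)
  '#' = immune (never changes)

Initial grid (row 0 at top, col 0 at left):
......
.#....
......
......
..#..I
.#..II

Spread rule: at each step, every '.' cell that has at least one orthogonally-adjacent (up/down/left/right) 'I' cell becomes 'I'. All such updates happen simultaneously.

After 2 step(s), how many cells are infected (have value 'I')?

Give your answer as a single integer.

Answer: 10

Derivation:
Step 0 (initial): 3 infected
Step 1: +3 new -> 6 infected
Step 2: +4 new -> 10 infected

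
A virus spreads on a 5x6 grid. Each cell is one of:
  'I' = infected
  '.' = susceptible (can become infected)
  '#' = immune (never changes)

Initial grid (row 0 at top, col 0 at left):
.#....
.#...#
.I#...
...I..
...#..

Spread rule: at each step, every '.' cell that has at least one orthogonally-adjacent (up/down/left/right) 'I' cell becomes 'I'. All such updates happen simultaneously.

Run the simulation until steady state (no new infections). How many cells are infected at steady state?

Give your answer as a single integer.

Step 0 (initial): 2 infected
Step 1: +5 new -> 7 infected
Step 2: +8 new -> 15 infected
Step 3: +7 new -> 22 infected
Step 4: +2 new -> 24 infected
Step 5: +1 new -> 25 infected
Step 6: +0 new -> 25 infected

Answer: 25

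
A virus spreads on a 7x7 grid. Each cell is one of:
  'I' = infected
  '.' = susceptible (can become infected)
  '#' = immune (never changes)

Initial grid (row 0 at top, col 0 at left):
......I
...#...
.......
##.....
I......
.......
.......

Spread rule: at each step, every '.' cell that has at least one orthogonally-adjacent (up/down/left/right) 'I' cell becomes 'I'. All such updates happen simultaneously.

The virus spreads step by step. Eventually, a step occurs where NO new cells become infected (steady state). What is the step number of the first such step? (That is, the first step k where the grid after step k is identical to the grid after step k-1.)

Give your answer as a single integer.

Answer: 8

Derivation:
Step 0 (initial): 2 infected
Step 1: +4 new -> 6 infected
Step 2: +6 new -> 12 infected
Step 3: +8 new -> 20 infected
Step 4: +9 new -> 29 infected
Step 5: +9 new -> 38 infected
Step 6: +6 new -> 44 infected
Step 7: +2 new -> 46 infected
Step 8: +0 new -> 46 infected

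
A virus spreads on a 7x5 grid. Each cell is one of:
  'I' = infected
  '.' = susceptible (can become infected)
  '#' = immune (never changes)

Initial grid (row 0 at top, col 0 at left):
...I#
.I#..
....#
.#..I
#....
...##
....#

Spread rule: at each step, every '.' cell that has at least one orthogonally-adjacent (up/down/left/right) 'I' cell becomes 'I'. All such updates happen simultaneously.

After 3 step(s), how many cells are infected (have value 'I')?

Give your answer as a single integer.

Answer: 19

Derivation:
Step 0 (initial): 3 infected
Step 1: +7 new -> 10 infected
Step 2: +7 new -> 17 infected
Step 3: +2 new -> 19 infected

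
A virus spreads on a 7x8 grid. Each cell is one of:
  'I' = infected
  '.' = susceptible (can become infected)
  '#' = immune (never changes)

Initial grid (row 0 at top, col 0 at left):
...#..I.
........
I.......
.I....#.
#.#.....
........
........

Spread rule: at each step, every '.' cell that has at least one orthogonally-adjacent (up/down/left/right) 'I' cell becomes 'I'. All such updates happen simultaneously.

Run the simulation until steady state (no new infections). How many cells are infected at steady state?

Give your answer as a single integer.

Step 0 (initial): 3 infected
Step 1: +8 new -> 11 infected
Step 2: +9 new -> 20 infected
Step 3: +11 new -> 31 infected
Step 4: +9 new -> 40 infected
Step 5: +4 new -> 44 infected
Step 6: +4 new -> 48 infected
Step 7: +3 new -> 51 infected
Step 8: +1 new -> 52 infected
Step 9: +0 new -> 52 infected

Answer: 52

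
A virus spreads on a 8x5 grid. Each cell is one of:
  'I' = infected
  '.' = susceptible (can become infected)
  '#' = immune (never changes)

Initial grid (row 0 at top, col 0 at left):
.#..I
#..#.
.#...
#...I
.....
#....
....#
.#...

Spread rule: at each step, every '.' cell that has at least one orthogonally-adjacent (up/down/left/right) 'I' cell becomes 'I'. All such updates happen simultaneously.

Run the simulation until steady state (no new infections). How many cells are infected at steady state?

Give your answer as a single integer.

Answer: 30

Derivation:
Step 0 (initial): 2 infected
Step 1: +5 new -> 7 infected
Step 2: +5 new -> 12 infected
Step 3: +5 new -> 17 infected
Step 4: +4 new -> 21 infected
Step 5: +4 new -> 25 infected
Step 6: +3 new -> 28 infected
Step 7: +1 new -> 29 infected
Step 8: +1 new -> 30 infected
Step 9: +0 new -> 30 infected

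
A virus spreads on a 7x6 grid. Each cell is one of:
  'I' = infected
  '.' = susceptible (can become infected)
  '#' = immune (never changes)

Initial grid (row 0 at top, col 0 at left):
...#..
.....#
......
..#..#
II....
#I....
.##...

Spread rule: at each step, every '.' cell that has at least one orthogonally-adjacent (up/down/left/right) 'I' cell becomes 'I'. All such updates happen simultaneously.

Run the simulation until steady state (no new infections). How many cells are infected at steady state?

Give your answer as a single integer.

Step 0 (initial): 3 infected
Step 1: +4 new -> 7 infected
Step 2: +4 new -> 11 infected
Step 3: +7 new -> 18 infected
Step 4: +8 new -> 26 infected
Step 5: +4 new -> 30 infected
Step 6: +2 new -> 32 infected
Step 7: +1 new -> 33 infected
Step 8: +1 new -> 34 infected
Step 9: +0 new -> 34 infected

Answer: 34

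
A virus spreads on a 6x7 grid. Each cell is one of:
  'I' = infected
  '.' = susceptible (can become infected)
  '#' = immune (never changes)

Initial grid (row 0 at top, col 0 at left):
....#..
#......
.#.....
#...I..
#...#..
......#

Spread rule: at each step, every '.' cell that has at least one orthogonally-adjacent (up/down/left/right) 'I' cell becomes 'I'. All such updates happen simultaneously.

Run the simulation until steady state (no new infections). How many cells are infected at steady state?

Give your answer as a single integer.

Step 0 (initial): 1 infected
Step 1: +3 new -> 4 infected
Step 2: +7 new -> 11 infected
Step 3: +9 new -> 20 infected
Step 4: +7 new -> 27 infected
Step 5: +4 new -> 31 infected
Step 6: +2 new -> 33 infected
Step 7: +1 new -> 34 infected
Step 8: +0 new -> 34 infected

Answer: 34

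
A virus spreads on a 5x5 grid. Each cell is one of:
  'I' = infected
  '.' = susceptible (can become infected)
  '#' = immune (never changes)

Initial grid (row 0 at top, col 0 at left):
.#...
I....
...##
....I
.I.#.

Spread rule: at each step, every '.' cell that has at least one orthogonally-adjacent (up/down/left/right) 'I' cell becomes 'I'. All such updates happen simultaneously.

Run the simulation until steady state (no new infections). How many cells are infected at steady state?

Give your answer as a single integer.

Step 0 (initial): 3 infected
Step 1: +8 new -> 11 infected
Step 2: +4 new -> 15 infected
Step 3: +3 new -> 18 infected
Step 4: +2 new -> 20 infected
Step 5: +1 new -> 21 infected
Step 6: +0 new -> 21 infected

Answer: 21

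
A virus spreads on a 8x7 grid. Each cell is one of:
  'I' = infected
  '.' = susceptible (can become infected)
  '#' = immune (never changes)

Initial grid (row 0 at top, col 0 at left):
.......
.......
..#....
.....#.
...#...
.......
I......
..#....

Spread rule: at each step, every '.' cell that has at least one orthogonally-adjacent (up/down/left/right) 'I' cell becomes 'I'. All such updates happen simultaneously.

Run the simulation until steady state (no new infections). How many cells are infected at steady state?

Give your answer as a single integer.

Answer: 52

Derivation:
Step 0 (initial): 1 infected
Step 1: +3 new -> 4 infected
Step 2: +4 new -> 8 infected
Step 3: +4 new -> 12 infected
Step 4: +6 new -> 18 infected
Step 5: +6 new -> 24 infected
Step 6: +7 new -> 31 infected
Step 7: +7 new -> 38 infected
Step 8: +4 new -> 42 infected
Step 9: +4 new -> 46 infected
Step 10: +3 new -> 49 infected
Step 11: +2 new -> 51 infected
Step 12: +1 new -> 52 infected
Step 13: +0 new -> 52 infected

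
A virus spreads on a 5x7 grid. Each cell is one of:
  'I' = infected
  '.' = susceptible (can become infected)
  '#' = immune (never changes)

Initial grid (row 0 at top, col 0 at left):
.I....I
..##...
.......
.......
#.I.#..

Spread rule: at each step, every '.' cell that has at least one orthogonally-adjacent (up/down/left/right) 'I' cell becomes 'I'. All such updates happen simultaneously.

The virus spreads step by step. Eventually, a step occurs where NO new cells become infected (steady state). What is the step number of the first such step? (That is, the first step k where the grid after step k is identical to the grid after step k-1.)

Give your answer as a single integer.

Step 0 (initial): 3 infected
Step 1: +8 new -> 11 infected
Step 2: +9 new -> 20 infected
Step 3: +7 new -> 27 infected
Step 4: +3 new -> 30 infected
Step 5: +1 new -> 31 infected
Step 6: +0 new -> 31 infected

Answer: 6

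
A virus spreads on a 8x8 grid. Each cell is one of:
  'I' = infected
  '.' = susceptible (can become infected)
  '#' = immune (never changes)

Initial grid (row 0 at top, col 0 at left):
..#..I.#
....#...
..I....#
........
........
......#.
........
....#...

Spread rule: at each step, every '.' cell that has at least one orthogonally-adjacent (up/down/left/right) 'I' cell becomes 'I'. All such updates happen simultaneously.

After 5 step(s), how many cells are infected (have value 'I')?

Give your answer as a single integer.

Step 0 (initial): 2 infected
Step 1: +7 new -> 9 infected
Step 2: +10 new -> 19 infected
Step 3: +10 new -> 29 infected
Step 4: +8 new -> 37 infected
Step 5: +8 new -> 45 infected

Answer: 45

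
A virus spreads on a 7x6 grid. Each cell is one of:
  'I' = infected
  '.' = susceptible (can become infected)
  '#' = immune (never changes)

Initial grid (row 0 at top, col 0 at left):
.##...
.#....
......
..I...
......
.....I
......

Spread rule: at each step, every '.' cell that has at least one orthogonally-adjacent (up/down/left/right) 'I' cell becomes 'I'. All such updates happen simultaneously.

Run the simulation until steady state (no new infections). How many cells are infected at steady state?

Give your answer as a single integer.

Step 0 (initial): 2 infected
Step 1: +7 new -> 9 infected
Step 2: +12 new -> 21 infected
Step 3: +8 new -> 29 infected
Step 4: +6 new -> 35 infected
Step 5: +4 new -> 39 infected
Step 6: +0 new -> 39 infected

Answer: 39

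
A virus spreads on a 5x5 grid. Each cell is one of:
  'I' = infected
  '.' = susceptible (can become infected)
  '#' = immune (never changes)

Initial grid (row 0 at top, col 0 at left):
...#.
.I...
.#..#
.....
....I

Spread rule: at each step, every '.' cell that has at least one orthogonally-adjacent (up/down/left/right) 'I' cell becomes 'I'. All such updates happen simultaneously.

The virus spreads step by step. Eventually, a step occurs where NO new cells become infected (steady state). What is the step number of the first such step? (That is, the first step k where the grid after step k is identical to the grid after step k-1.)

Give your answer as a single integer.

Step 0 (initial): 2 infected
Step 1: +5 new -> 7 infected
Step 2: +7 new -> 14 infected
Step 3: +5 new -> 19 infected
Step 4: +3 new -> 22 infected
Step 5: +0 new -> 22 infected

Answer: 5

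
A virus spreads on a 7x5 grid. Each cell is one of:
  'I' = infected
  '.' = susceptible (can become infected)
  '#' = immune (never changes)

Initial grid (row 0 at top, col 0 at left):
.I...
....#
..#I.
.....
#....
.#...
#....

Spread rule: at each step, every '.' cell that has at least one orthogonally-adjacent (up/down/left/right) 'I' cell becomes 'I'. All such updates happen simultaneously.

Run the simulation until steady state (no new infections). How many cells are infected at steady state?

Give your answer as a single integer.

Answer: 29

Derivation:
Step 0 (initial): 2 infected
Step 1: +6 new -> 8 infected
Step 2: +7 new -> 15 infected
Step 3: +6 new -> 21 infected
Step 4: +5 new -> 26 infected
Step 5: +2 new -> 28 infected
Step 6: +1 new -> 29 infected
Step 7: +0 new -> 29 infected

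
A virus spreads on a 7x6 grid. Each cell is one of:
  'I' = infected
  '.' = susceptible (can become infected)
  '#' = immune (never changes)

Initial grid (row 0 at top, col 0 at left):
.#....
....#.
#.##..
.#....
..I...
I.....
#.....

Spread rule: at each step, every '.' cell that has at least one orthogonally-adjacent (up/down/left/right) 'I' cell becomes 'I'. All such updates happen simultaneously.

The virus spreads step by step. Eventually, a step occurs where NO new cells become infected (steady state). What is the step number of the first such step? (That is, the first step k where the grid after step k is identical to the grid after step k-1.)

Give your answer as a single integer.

Step 0 (initial): 2 infected
Step 1: +6 new -> 8 infected
Step 2: +6 new -> 14 infected
Step 3: +4 new -> 18 infected
Step 4: +4 new -> 22 infected
Step 5: +2 new -> 24 infected
Step 6: +1 new -> 25 infected
Step 7: +1 new -> 26 infected
Step 8: +1 new -> 27 infected
Step 9: +1 new -> 28 infected
Step 10: +2 new -> 30 infected
Step 11: +1 new -> 31 infected
Step 12: +1 new -> 32 infected
Step 13: +2 new -> 34 infected
Step 14: +1 new -> 35 infected
Step 15: +0 new -> 35 infected

Answer: 15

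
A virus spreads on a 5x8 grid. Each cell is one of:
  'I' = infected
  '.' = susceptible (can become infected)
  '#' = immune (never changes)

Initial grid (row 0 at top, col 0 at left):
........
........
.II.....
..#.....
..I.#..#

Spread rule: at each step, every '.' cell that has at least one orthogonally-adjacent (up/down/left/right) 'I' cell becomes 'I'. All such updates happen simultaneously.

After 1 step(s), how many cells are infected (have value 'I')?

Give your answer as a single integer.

Answer: 10

Derivation:
Step 0 (initial): 3 infected
Step 1: +7 new -> 10 infected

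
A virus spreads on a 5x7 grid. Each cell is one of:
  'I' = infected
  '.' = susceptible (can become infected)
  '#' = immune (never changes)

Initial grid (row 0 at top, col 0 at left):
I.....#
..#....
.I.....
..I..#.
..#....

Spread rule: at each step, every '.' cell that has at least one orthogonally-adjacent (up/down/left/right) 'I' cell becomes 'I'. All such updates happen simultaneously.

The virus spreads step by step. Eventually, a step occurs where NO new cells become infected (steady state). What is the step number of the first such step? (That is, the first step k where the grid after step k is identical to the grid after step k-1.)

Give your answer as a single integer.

Answer: 7

Derivation:
Step 0 (initial): 3 infected
Step 1: +7 new -> 10 infected
Step 2: +6 new -> 16 infected
Step 3: +5 new -> 21 infected
Step 4: +4 new -> 25 infected
Step 5: +4 new -> 29 infected
Step 6: +2 new -> 31 infected
Step 7: +0 new -> 31 infected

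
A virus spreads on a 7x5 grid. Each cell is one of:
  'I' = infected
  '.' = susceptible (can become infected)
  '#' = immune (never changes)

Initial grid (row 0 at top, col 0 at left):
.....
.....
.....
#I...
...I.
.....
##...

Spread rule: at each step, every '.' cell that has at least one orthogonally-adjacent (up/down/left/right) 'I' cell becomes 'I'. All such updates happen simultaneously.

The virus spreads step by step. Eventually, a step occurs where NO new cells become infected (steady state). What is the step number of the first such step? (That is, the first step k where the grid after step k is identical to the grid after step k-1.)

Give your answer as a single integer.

Step 0 (initial): 2 infected
Step 1: +7 new -> 9 infected
Step 2: +10 new -> 19 infected
Step 3: +8 new -> 27 infected
Step 4: +4 new -> 31 infected
Step 5: +1 new -> 32 infected
Step 6: +0 new -> 32 infected

Answer: 6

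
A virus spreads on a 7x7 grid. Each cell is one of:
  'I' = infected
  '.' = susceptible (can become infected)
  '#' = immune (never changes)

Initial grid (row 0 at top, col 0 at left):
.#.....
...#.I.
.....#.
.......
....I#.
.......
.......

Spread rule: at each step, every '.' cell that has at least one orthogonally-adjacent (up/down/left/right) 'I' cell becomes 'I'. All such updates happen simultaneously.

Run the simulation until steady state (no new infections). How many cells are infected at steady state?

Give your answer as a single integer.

Answer: 45

Derivation:
Step 0 (initial): 2 infected
Step 1: +6 new -> 8 infected
Step 2: +10 new -> 18 infected
Step 3: +9 new -> 27 infected
Step 4: +8 new -> 35 infected
Step 5: +5 new -> 40 infected
Step 6: +3 new -> 43 infected
Step 7: +1 new -> 44 infected
Step 8: +1 new -> 45 infected
Step 9: +0 new -> 45 infected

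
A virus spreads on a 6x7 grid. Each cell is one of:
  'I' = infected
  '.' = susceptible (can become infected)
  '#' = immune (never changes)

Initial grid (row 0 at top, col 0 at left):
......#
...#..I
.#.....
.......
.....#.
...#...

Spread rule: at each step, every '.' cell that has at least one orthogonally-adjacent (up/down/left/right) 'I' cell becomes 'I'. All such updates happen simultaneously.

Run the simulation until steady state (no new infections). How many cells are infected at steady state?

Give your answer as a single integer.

Answer: 37

Derivation:
Step 0 (initial): 1 infected
Step 1: +2 new -> 3 infected
Step 2: +4 new -> 7 infected
Step 3: +4 new -> 11 infected
Step 4: +4 new -> 15 infected
Step 5: +5 new -> 20 infected
Step 6: +5 new -> 25 infected
Step 7: +4 new -> 29 infected
Step 8: +4 new -> 33 infected
Step 9: +3 new -> 36 infected
Step 10: +1 new -> 37 infected
Step 11: +0 new -> 37 infected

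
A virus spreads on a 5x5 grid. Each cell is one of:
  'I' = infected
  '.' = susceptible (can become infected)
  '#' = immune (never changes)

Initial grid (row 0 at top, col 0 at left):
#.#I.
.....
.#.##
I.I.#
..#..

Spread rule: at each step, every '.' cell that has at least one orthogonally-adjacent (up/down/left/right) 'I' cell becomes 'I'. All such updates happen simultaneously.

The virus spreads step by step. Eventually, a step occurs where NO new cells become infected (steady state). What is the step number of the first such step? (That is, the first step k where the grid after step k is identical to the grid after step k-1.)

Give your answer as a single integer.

Step 0 (initial): 3 infected
Step 1: +7 new -> 10 infected
Step 2: +5 new -> 15 infected
Step 3: +2 new -> 17 infected
Step 4: +1 new -> 18 infected
Step 5: +0 new -> 18 infected

Answer: 5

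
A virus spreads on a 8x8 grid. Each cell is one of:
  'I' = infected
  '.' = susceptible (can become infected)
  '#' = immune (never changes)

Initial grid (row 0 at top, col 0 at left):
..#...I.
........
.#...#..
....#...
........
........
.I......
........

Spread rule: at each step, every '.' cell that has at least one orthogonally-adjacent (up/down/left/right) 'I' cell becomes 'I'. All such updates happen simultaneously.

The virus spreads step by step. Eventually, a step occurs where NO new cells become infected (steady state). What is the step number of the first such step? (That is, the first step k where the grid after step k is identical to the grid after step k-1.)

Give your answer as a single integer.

Answer: 8

Derivation:
Step 0 (initial): 2 infected
Step 1: +7 new -> 9 infected
Step 2: +10 new -> 19 infected
Step 3: +10 new -> 29 infected
Step 4: +11 new -> 40 infected
Step 5: +12 new -> 52 infected
Step 6: +5 new -> 57 infected
Step 7: +3 new -> 60 infected
Step 8: +0 new -> 60 infected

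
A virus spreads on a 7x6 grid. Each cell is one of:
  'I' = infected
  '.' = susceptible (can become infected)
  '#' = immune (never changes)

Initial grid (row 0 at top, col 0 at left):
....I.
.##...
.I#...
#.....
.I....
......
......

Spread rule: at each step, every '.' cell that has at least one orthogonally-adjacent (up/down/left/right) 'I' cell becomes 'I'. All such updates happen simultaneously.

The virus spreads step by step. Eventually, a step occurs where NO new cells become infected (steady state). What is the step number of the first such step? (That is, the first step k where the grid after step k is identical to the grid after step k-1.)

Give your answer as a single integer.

Step 0 (initial): 3 infected
Step 1: +8 new -> 11 infected
Step 2: +10 new -> 21 infected
Step 3: +10 new -> 31 infected
Step 4: +4 new -> 35 infected
Step 5: +2 new -> 37 infected
Step 6: +1 new -> 38 infected
Step 7: +0 new -> 38 infected

Answer: 7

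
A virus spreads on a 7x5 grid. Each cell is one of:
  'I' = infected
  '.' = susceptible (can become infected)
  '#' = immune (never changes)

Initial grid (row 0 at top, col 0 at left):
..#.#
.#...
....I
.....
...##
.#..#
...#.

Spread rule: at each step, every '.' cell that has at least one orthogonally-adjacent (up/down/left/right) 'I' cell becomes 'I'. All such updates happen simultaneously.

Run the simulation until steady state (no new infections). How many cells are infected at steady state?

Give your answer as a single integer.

Answer: 26

Derivation:
Step 0 (initial): 1 infected
Step 1: +3 new -> 4 infected
Step 2: +3 new -> 7 infected
Step 3: +4 new -> 11 infected
Step 4: +3 new -> 14 infected
Step 5: +4 new -> 18 infected
Step 6: +4 new -> 22 infected
Step 7: +3 new -> 25 infected
Step 8: +1 new -> 26 infected
Step 9: +0 new -> 26 infected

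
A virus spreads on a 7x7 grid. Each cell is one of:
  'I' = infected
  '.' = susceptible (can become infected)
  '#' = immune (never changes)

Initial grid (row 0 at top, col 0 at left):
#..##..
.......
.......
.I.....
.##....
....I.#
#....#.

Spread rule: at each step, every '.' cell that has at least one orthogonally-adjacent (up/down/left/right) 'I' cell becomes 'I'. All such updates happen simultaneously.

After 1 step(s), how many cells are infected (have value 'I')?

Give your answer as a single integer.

Step 0 (initial): 2 infected
Step 1: +7 new -> 9 infected

Answer: 9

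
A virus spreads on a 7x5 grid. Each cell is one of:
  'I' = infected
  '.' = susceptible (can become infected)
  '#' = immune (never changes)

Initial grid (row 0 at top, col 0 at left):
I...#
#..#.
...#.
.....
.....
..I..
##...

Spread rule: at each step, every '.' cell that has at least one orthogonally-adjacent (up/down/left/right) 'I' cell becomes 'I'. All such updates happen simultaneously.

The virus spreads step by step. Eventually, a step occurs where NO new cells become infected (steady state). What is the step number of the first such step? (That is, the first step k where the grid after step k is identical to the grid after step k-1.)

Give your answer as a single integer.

Step 0 (initial): 2 infected
Step 1: +5 new -> 7 infected
Step 2: +8 new -> 15 infected
Step 3: +9 new -> 24 infected
Step 4: +3 new -> 27 infected
Step 5: +1 new -> 28 infected
Step 6: +1 new -> 29 infected
Step 7: +0 new -> 29 infected

Answer: 7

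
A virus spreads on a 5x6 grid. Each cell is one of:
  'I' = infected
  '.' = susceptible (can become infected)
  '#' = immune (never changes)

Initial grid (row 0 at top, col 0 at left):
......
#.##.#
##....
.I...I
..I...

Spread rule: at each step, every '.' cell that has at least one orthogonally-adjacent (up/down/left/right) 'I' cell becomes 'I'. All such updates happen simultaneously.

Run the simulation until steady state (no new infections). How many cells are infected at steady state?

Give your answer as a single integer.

Answer: 24

Derivation:
Step 0 (initial): 3 infected
Step 1: +7 new -> 10 infected
Step 2: +5 new -> 15 infected
Step 3: +2 new -> 17 infected
Step 4: +1 new -> 18 infected
Step 5: +2 new -> 20 infected
Step 6: +1 new -> 21 infected
Step 7: +1 new -> 22 infected
Step 8: +2 new -> 24 infected
Step 9: +0 new -> 24 infected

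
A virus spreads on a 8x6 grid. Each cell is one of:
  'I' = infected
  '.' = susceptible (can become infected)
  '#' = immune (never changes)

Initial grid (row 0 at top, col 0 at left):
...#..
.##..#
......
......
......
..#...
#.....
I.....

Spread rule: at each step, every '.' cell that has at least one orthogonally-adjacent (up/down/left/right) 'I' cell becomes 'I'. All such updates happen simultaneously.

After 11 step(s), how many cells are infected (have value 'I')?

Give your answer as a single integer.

Answer: 41

Derivation:
Step 0 (initial): 1 infected
Step 1: +1 new -> 2 infected
Step 2: +2 new -> 4 infected
Step 3: +3 new -> 7 infected
Step 4: +4 new -> 11 infected
Step 5: +6 new -> 17 infected
Step 6: +6 new -> 23 infected
Step 7: +5 new -> 28 infected
Step 8: +4 new -> 32 infected
Step 9: +4 new -> 36 infected
Step 10: +3 new -> 39 infected
Step 11: +2 new -> 41 infected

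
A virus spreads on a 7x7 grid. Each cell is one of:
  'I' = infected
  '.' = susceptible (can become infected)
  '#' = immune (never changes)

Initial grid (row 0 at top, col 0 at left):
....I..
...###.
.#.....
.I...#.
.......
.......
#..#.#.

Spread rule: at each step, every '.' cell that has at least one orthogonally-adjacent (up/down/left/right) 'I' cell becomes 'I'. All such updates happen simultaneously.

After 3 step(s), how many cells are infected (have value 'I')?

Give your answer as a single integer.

Step 0 (initial): 2 infected
Step 1: +5 new -> 7 infected
Step 2: +8 new -> 15 infected
Step 3: +10 new -> 25 infected

Answer: 25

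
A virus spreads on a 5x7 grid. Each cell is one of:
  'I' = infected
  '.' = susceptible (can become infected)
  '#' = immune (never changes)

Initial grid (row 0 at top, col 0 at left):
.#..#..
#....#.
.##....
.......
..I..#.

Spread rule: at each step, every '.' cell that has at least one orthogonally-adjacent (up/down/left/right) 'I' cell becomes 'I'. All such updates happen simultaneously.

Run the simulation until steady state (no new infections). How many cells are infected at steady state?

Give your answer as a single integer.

Step 0 (initial): 1 infected
Step 1: +3 new -> 4 infected
Step 2: +4 new -> 8 infected
Step 3: +3 new -> 11 infected
Step 4: +4 new -> 15 infected
Step 5: +5 new -> 20 infected
Step 6: +4 new -> 24 infected
Step 7: +1 new -> 25 infected
Step 8: +1 new -> 26 infected
Step 9: +1 new -> 27 infected
Step 10: +0 new -> 27 infected

Answer: 27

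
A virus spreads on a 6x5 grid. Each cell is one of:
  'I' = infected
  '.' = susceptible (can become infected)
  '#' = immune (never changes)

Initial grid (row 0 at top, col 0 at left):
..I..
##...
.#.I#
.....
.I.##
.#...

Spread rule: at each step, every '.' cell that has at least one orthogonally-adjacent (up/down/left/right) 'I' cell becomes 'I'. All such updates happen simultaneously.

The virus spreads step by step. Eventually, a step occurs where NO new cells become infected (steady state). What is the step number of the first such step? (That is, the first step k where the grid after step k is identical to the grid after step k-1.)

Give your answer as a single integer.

Answer: 5

Derivation:
Step 0 (initial): 3 infected
Step 1: +9 new -> 12 infected
Step 2: +8 new -> 20 infected
Step 3: +2 new -> 22 infected
Step 4: +1 new -> 23 infected
Step 5: +0 new -> 23 infected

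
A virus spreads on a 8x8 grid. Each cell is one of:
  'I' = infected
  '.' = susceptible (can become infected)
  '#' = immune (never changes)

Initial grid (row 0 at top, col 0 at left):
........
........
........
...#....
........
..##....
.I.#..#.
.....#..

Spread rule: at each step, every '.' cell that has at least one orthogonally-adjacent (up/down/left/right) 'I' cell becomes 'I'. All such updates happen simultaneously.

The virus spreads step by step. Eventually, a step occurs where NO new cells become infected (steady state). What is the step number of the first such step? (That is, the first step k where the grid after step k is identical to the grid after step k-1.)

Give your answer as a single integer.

Step 0 (initial): 1 infected
Step 1: +4 new -> 5 infected
Step 2: +4 new -> 9 infected
Step 3: +4 new -> 13 infected
Step 4: +5 new -> 18 infected
Step 5: +5 new -> 23 infected
Step 6: +8 new -> 31 infected
Step 7: +7 new -> 38 infected
Step 8: +6 new -> 44 infected
Step 9: +5 new -> 49 infected
Step 10: +4 new -> 53 infected
Step 11: +3 new -> 56 infected
Step 12: +2 new -> 58 infected
Step 13: +0 new -> 58 infected

Answer: 13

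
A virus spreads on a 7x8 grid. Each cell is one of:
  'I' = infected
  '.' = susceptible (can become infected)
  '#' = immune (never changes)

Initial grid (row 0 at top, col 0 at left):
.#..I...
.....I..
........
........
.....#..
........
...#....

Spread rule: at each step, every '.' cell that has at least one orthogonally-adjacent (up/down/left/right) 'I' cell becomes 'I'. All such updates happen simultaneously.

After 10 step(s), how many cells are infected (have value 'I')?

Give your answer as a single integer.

Answer: 53

Derivation:
Step 0 (initial): 2 infected
Step 1: +5 new -> 7 infected
Step 2: +7 new -> 14 infected
Step 3: +6 new -> 20 infected
Step 4: +6 new -> 26 infected
Step 5: +7 new -> 33 infected
Step 6: +9 new -> 42 infected
Step 7: +5 new -> 47 infected
Step 8: +3 new -> 50 infected
Step 9: +2 new -> 52 infected
Step 10: +1 new -> 53 infected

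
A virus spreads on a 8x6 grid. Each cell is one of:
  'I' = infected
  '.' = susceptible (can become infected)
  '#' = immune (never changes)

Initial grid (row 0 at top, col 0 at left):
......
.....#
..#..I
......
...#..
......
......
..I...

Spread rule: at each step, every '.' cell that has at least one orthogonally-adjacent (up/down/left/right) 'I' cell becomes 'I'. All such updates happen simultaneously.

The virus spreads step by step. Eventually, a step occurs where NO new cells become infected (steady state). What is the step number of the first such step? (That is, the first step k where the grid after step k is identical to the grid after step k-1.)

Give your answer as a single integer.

Answer: 8

Derivation:
Step 0 (initial): 2 infected
Step 1: +5 new -> 7 infected
Step 2: +9 new -> 16 infected
Step 3: +11 new -> 27 infected
Step 4: +8 new -> 35 infected
Step 5: +4 new -> 39 infected
Step 6: +4 new -> 43 infected
Step 7: +2 new -> 45 infected
Step 8: +0 new -> 45 infected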